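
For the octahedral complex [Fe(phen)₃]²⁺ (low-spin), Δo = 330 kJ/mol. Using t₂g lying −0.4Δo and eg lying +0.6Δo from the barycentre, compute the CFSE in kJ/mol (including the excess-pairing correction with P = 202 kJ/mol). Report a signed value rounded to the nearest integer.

phen is neutral, so the +2 overall charge sits on Fe: oxidation state +2.
Group 8 minus oxidation state +2 gives a d⁶ configuration for Fe²⁺.
Electron filling gives t₂g⁶ eg⁰.
Orbital CFSE = 6(-0.4) + 0(0.6) = -2.4Δo = -2.4 × 330 = -792 kJ/mol.
Relative to high-spin t₂g⁴ eg² (1 paired), the low-spin configuration has 2 additional pairs, contributing +2 × 202 = +404 kJ/mol.
Overall CFSE = -792 + 404 = -388 kJ/mol.

-388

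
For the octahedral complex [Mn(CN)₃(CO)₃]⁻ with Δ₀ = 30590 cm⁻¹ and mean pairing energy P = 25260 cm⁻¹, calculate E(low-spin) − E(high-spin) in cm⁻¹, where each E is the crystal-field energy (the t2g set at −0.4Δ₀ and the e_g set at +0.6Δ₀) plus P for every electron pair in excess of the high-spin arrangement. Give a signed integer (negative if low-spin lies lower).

-10660

Ligand charges: 3×(-1) from CN⁻ and 3×(+0) from CO sum to -3; with overall charge -1, Mn is +2.
Mn is in group 7, so Mn²⁺ is d⁵ (7 − 2 = 5).
High-spin: t2g^3 e_g^2, CFSE = 0.0Δ₀ = 0 cm⁻¹.
For low-spin the configuration is t2g^5 e_g^0: orbital energy -2.0 × 30590 = -61180 cm⁻¹, and 2 additional pairs relative to high-spin add 50520 cm⁻¹, giving -10660 cm⁻¹.
E(LS) − E(HS) = -10660 − (0) = -10660 cm⁻¹.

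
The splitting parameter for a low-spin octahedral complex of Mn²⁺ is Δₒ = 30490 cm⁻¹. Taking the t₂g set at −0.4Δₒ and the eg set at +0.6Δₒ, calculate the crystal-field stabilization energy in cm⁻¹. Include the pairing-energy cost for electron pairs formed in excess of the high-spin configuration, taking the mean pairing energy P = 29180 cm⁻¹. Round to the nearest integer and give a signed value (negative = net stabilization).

-2620

Mn sits in group 7; removing 2 electrons leaves Mn²⁺ with 7 − 2 = 5 d electrons.
Electron filling gives t₂g⁵ eg⁰.
The orbital stabilization is -2.0Δₒ = -2.0 × 30490 = -60980 cm⁻¹.
Pairing penalty: 2 pairs vs 0 in the high-spin reference → 2 extra × P = 58360 cm⁻¹.
Net CFSE = -60980 + 58360 = -2620 cm⁻¹.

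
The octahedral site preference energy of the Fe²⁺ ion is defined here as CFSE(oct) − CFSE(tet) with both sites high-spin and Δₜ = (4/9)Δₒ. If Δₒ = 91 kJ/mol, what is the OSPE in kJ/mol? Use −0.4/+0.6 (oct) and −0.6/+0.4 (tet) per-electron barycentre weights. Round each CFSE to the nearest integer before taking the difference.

Fe sits in group 8; removing 2 electrons leaves Fe²⁺ with 8 − 2 = 6 d electrons.
In an octahedral site d⁶ (HS) is t₂g⁴ eg², giving CFSE(oct) = -0.4Δₒ = -36 kJ/mol.
Tetrahedral: e³ t₂³, CFSE = 3(−0.6) + 3(+0.4) = -0.6Δₜ = -0.6 × (4/9) × 91 = -24 kJ/mol.
OSPE = -36 − (-24) = -12 kJ/mol.

-12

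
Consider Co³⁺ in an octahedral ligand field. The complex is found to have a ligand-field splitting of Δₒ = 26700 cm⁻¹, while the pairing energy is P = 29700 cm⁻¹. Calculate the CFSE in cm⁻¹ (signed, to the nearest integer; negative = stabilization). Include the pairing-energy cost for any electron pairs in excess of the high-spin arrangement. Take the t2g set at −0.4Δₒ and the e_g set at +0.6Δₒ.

Co³⁺: group 9, so d-count = 9 − 3 = 6.
With Δₒ < P the complex is high-spin.
That gives t2g^4 e_g^2.
Orbital CFSE = -0.4Δₒ = -0.4 × 26700 = -10680 cm⁻¹.
High-spin has no excess pairs, so no pairing correction applies.

-10680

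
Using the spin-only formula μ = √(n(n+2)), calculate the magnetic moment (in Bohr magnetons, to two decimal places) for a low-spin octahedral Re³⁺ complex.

Re sits in group 7; removing 3 electrons leaves Re³⁺ with 7 − 3 = 4 d electrons.
Configuration: t₂g⁴ eg⁰ → 2 unpaired electrons.
μ(spin-only) = √[2(2+2)] = √8 ≈ 2.83 Bohr magnetons.

2.83 Bohr magnetons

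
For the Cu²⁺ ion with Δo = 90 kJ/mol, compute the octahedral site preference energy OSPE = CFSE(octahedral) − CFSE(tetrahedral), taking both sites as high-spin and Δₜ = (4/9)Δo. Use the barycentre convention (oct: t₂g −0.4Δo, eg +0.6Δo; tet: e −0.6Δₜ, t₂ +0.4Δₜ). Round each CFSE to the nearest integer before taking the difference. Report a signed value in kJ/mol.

Cu²⁺: group 11, so d-count = 11 − 2 = 9.
In an octahedral site d⁹ (HS) is t2g^6 e_g^3, giving CFSE(oct) = -0.6Δo = -54 kJ/mol.
In a tetrahedral site the filling is e^4 t2^5: CFSE(tet) = -0.4Δₜ = -0.4 × (4/9)(90) = -16 kJ/mol.
Subtracting, OSPE = -54 − (-16) = -38 kJ/mol.

-38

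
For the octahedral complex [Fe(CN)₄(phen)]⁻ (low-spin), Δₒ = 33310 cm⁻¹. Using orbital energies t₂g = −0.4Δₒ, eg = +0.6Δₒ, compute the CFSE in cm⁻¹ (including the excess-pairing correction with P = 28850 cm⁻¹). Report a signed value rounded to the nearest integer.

-8920

Ligand charges: 4×(-1) from CN⁻ and 1×(+0) from phen sum to -4; with overall charge -1, Fe is +3.
Fe is in group 8, so Fe³⁺ is d⁵ (8 − 3 = 5).
Electron filling gives t₂g⁵ eg⁰.
CFSE(orbital) = 5×(-0.4Δₒ) + 0×(0.6Δₒ) = -2.0Δₒ; with Δₒ = 33310 cm⁻¹ that is -66620 cm⁻¹.
Relative to high-spin t₂g³ eg² (0 paired), the low-spin configuration has 2 additional pairs, contributing +2 × 28850 = +57700 cm⁻¹.
Combining: -66620 + 57700 = -8920 cm⁻¹.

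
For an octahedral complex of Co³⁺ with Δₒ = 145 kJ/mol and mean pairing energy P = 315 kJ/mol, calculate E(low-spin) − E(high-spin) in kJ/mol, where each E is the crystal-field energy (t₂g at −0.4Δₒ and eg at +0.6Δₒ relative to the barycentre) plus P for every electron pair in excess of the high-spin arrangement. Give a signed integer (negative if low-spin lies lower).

340

Group 9 minus oxidation state +3 gives a d⁶ configuration for Co³⁺.
High-spin d⁶ fills as t₂g⁴ eg² with CFSE 4(−0.4) + 2(+0.6) = -0.4Δₒ = -58 kJ/mol.
Low-spin: t₂g⁶ eg⁰, orbital CFSE = -2.4Δₒ = -348 kJ/mol; plus 2 excess pairs × P = +630 kJ/mol; total 282 kJ/mol.
Thus E(LS) − E(HS) = 340 kJ/mol.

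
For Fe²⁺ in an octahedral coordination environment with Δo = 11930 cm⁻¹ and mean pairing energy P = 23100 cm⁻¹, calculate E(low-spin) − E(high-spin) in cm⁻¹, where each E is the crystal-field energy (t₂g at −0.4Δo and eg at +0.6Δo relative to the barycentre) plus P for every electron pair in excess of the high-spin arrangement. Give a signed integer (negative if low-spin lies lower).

22340

Fe is in group 8, so Fe²⁺ is d⁶ (8 − 2 = 6).
High-spin: t₂g⁴ eg², CFSE = -0.4Δo = -4772 cm⁻¹.
Low-spin: t₂g⁶ eg⁰, orbital CFSE = -2.4Δo = -28632 cm⁻¹; plus 2 excess pairs × P = +46200 cm⁻¹; total 17568 cm⁻¹.
Thus E(LS) − E(HS) = 22340 cm⁻¹.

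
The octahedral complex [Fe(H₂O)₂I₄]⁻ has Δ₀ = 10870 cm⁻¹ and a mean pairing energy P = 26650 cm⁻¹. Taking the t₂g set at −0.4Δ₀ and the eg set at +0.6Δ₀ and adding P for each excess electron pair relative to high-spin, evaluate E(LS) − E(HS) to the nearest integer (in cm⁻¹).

31560

Ligand charges: 2×(+0) from H₂O and 4×(-1) from I⁻ sum to -4; with overall charge -1, Fe is +3.
Group 8 minus oxidation state +3 gives a d⁵ configuration for Fe³⁺.
High-spin: t₂g³ eg², CFSE = 0.0Δ₀ = 0 cm⁻¹.
Low-spin t₂g⁵ eg⁰ gives -2.0Δ₀ = -21740 cm⁻¹, but forming 2 extra pairs costs 2P = 53300 cm⁻¹, so E(LS) = -21740 + 53300 = 31560 cm⁻¹.
Thus E(LS) − E(HS) = 31560 cm⁻¹.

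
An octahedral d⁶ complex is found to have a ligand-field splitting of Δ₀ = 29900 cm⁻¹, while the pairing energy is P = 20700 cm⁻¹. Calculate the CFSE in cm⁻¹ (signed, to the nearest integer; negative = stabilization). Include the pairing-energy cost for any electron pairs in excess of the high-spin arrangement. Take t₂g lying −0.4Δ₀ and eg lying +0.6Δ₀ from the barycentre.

Δ₀ > P, so pairing is preferred: the ground state is low-spin.
Filling d⁶ accordingly: t₂g⁶ eg⁰.
Orbital CFSE = -2.4Δ₀ = -2.4 × 29900 = -71760 cm⁻¹.
Excess pairs vs high-spin: 3 − 1 = 2; pairing cost = +41400 cm⁻¹.
Net CFSE = -71760 + 41400 = -30360 cm⁻¹.

-30360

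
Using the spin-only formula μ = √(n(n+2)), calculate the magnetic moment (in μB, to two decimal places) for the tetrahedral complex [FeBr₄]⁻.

Each Br⁻ contributes -1; 4 × (-1) = -4. With overall charge -1, Fe is in the +3 oxidation state.
Group 8 minus oxidation state +3 gives a d⁵ configuration for Fe³⁺.
Tetrahedral fields are weak (Δₜ ≈ 4/9 Δₒ), so electrons fill high-spin.
Configuration: e² t₂³ → 5 unpaired electrons.
μ(spin-only) = √[5(5+2)] = √35 ≈ 5.92 μB.

5.92 μB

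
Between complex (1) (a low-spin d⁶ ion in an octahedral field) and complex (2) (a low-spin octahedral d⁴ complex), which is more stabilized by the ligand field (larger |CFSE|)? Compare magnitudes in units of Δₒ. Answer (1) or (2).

(1): t₂g⁶ eg⁰, CFSE = -2.4Δₒ.
(2): t₂g⁴ eg⁰, CFSE = -1.6Δₒ.
So (1) has the larger |CFSE|.

(1)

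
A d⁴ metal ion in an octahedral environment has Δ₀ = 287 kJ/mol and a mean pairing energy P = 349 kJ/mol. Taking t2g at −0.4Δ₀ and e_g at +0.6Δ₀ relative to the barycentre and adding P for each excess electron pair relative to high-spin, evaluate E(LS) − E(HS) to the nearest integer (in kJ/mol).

62

In the high-spin limit (t2g^3 e_g^1) the orbital term is -0.6Δ₀ = -172 kJ/mol, with no excess pairing.
For low-spin the configuration is t2g^4 e_g^0: orbital energy -1.6 × 287 = -459 kJ/mol, and 1 additional pair relative to high-spin adds 349 kJ/mol, giving -110 kJ/mol.
E(LS) − E(HS) = -110 − (-172) = 62 kJ/mol.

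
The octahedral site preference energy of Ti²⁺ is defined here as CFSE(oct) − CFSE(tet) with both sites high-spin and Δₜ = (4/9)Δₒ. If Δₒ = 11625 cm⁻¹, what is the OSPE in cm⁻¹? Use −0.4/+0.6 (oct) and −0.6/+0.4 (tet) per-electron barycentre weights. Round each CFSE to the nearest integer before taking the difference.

-3100

Ti²⁺: group 4, so d-count = 4 − 2 = 2.
In an octahedral site d² (HS) is t₂g² eg⁰, giving CFSE(oct) = -0.8Δₒ = -9300 cm⁻¹.
In a tetrahedral site the filling is e² t₂⁰: CFSE(tet) = -1.2Δₜ = -1.2 × (4/9)(11625) = -6200 cm⁻¹.
OSPE = CFSE(oct) − CFSE(tet) = -9300 − (-6200) = -3100 cm⁻¹.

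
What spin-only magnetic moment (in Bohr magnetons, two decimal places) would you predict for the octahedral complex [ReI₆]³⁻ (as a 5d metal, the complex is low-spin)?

2.83 Bohr magnetons

Each I⁻ contributes -1; 6 × (-1) = -6. With overall charge -3, Re is in the +3 oxidation state.
Re³⁺: group 7, so d-count = 7 − 3 = 4.
Configuration: t2g^4 e_g^0 → 2 unpaired electrons.
μ(spin-only) = √[2(2+2)] = √8 ≈ 2.83 Bohr magnetons.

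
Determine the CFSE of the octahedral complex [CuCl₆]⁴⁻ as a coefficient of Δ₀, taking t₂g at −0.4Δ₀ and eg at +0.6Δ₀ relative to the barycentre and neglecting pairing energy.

-0.6 Δ₀

Each Cl⁻ contributes -1; 6 × (-1) = -6. With overall charge -4, Cu is in the +2 oxidation state.
Cu sits in group 11; removing 2 electrons leaves Cu²⁺ with 11 − 2 = 9 d electrons.
Configuration: t₂g⁶ eg³.
CFSE = 6(-0.4Δ₀) + 3(0.6Δ₀) = -2.4Δ₀ + 1.8Δ₀ = -0.6Δ₀.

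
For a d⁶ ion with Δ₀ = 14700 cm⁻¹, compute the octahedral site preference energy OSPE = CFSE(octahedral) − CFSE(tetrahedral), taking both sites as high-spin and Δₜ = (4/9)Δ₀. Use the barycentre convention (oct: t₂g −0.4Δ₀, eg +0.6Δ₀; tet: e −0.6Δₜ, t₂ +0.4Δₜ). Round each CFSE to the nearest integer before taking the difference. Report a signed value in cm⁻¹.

Octahedral (high-spin): t2g^4 e_g^2, CFSE = 4(−0.4) + 2(+0.6) = -0.4Δ₀ = -0.4 × 14700 = -5880 cm⁻¹.
In a tetrahedral site the filling is e^3 t2^3: CFSE(tet) = -0.6Δₜ = -0.6 × (4/9)(14700) = -3920 cm⁻¹.
Subtracting, OSPE = -5880 − (-3920) = -1960 cm⁻¹.

-1960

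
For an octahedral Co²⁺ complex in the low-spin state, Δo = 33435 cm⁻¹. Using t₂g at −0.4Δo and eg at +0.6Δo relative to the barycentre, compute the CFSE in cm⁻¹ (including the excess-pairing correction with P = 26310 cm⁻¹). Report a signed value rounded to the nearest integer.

Co²⁺: group 9, so d-count = 9 − 2 = 7.
Configuration: t₂g⁶ eg¹.
CFSE(orbital) = 6×(-0.4Δo) + 1×(0.6Δo) = -1.8Δo; with Δo = 33435 cm⁻¹ that is -60183 cm⁻¹.
Pairing penalty: 3 pairs vs 2 in the high-spin reference → 1 extra × P = 26310 cm⁻¹.
Net CFSE = -60183 + 26310 = -33873 cm⁻¹.

-33873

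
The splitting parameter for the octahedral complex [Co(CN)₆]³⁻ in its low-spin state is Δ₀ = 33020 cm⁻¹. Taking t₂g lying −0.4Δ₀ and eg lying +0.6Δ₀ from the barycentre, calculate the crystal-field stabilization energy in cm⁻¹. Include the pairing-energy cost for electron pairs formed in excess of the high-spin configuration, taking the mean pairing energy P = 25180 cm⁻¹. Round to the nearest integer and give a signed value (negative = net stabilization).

Each CN⁻ contributes -1; 6 × (-1) = -6. With overall charge -3, Co is in the +3 oxidation state.
Co sits in group 9; removing 3 electrons leaves Co³⁺ with 9 − 3 = 6 d electrons.
Electron filling gives t₂g⁶ eg⁰.
Orbital CFSE = 6(-0.4) + 0(0.6) = -2.4Δ₀ = -2.4 × 33020 = -79248 cm⁻¹.
Pairing penalty: 3 pairs vs 1 in the high-spin reference → 2 extra × P = 50360 cm⁻¹.
Overall CFSE = -79248 + 50360 = -28888 cm⁻¹.

-28888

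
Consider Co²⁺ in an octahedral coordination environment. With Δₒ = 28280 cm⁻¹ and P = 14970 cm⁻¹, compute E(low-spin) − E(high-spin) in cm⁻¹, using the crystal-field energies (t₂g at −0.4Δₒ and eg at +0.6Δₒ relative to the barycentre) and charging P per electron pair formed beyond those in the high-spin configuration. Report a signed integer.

-13310

Co sits in group 9; removing 2 electrons leaves Co²⁺ with 9 − 2 = 7 d electrons.
In the high-spin limit (t₂g⁵ eg²) the orbital term is -0.8Δₒ = -22624 cm⁻¹, with no excess pairing.
Low-spin t₂g⁶ eg¹ gives -1.8Δₒ = -50904 cm⁻¹, but forming 1 extra pair costs 1P = 14970 cm⁻¹, so E(LS) = -50904 + 14970 = -35934 cm⁻¹.
The difference is -35934 − (-22624) = -13310 cm⁻¹, so low-spin lies lower.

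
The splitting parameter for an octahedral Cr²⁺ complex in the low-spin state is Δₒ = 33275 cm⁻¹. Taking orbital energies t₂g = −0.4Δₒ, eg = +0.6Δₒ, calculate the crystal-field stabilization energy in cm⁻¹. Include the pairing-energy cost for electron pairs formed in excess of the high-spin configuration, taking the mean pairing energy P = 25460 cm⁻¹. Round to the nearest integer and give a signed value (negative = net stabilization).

Group 6 minus oxidation state +2 gives a d⁴ configuration for Cr²⁺.
Configuration: t₂g⁴ eg⁰.
CFSE(orbital) = 4×(-0.4Δₒ) + 0×(0.6Δₒ) = -1.6Δₒ; with Δₒ = 33275 cm⁻¹ that is -53240 cm⁻¹.
High-spin d⁴ would be t₂g³ eg¹ with 0 pairs; low-spin has 1, so 1 excess pair costs +1P = +25460 cm⁻¹.
Combining: -53240 + 25460 = -27780 cm⁻¹.

-27780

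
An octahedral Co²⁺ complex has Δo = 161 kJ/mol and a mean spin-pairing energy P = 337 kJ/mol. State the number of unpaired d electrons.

Co is in group 9, so Co²⁺ is d⁷ (9 − 2 = 7).
Since Δo = 161 kJ/mol < P = 337 kJ/mol, the complex adopts the high-spin configuration.
That gives t₂g⁵ eg².
Unpaired electrons: 3.

3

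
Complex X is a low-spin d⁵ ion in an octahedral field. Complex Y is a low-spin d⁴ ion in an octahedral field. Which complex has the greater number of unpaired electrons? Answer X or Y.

X: t2g^5 e_g^0 → 1 unpaired.
Y: t₂g⁴ eg⁰ → 2 unpaired.
So Y has more unpaired electrons.

Y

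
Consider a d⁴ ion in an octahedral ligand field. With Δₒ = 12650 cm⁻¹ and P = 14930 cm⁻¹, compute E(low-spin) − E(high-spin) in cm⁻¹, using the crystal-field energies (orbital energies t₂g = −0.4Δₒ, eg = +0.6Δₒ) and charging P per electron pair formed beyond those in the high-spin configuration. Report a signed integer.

2280

High-spin: t₂g³ eg¹, CFSE = -0.6Δₒ = -7590 cm⁻¹.
Low-spin t₂g⁴ eg⁰ gives -1.6Δₒ = -20240 cm⁻¹, but forming 1 extra pair costs 1P = 14930 cm⁻¹, so E(LS) = -20240 + 14930 = -5310 cm⁻¹.
E(LS) − E(HS) = -5310 − (-7590) = 2280 cm⁻¹.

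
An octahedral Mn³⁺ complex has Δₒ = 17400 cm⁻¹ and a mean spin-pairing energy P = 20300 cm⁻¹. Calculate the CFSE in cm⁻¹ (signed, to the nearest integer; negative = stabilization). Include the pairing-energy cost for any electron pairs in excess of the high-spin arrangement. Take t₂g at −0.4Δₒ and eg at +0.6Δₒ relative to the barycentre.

Mn sits in group 7; removing 3 electrons leaves Mn³⁺ with 7 − 3 = 4 d electrons.
Here Δₒ < P (17400 < 20300), so the high-spin state is favoured.
That gives t₂g³ eg¹.
Orbital CFSE = -0.6Δₒ = -0.6 × 17400 = -10440 cm⁻¹.
High-spin has no excess pairs, so no pairing correction applies.

-10440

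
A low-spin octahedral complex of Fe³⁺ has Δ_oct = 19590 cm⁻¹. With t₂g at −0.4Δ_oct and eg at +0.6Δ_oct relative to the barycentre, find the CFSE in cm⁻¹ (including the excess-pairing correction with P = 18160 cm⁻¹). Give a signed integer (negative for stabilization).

Group 8 minus oxidation state +3 gives a d⁵ configuration for Fe³⁺.
The d⁵ electrons fill as t₂g⁵ eg⁰.
The orbital stabilization is -2.0Δ_oct = -2.0 × 19590 = -39180 cm⁻¹.
Relative to high-spin t₂g³ eg² (0 paired), the low-spin configuration has 2 additional pairs, contributing +2 × 18160 = +36320 cm⁻¹.
Combining: -39180 + 36320 = -2860 cm⁻¹.

-2860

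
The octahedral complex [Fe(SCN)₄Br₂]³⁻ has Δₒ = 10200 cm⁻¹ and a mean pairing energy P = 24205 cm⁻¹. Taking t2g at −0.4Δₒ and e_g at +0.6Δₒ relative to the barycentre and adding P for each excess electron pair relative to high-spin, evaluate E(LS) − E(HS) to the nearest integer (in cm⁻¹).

Ligand charges: 4×(-1) from SCN⁻ and 2×(-1) from Br⁻ sum to -6; with overall charge -3, Fe is +3.
Fe³⁺: group 8, so d-count = 8 − 3 = 5.
High-spin d⁵ fills as t2g^3 e_g^2 with CFSE 3(−0.4) + 2(+0.6) = 0.0Δₒ = 0 cm⁻¹.
Low-spin t2g^5 e_g^0 gives -2.0Δₒ = -20400 cm⁻¹, but forming 2 extra pairs costs 2P = 48410 cm⁻¹, so E(LS) = -20400 + 48410 = 28010 cm⁻¹.
E(LS) − E(HS) = 28010 − (0) = 28010 cm⁻¹.

28010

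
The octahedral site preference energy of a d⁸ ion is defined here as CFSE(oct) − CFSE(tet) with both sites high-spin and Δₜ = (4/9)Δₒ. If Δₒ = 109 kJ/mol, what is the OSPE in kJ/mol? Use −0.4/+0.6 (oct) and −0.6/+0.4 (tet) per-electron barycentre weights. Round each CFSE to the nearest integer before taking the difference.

-92

Octahedral high-spin t2g^6 e_g^2: CFSE = -1.2 × 109 = -131 kJ/mol.
In a tetrahedral site the filling is e^4 t2^4: CFSE(tet) = -0.8Δₜ = -0.8 × (4/9)(109) = -39 kJ/mol.
OSPE = CFSE(oct) − CFSE(tet) = -131 − (-39) = -92 kJ/mol.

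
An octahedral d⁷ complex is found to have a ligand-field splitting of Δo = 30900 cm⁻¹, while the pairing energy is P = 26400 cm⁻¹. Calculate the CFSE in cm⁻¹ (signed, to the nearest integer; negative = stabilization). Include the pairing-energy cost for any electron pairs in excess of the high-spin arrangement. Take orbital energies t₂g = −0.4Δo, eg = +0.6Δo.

Since Δo = 30900 cm⁻¹ > P = 26400 cm⁻¹, the complex adopts the low-spin configuration.
Filling d⁷ accordingly: t₂g⁶ eg¹.
Orbital CFSE = -1.8Δo = -1.8 × 30900 = -55620 cm⁻¹.
Excess pairs vs high-spin: 3 − 2 = 1; pairing cost = +26400 cm⁻¹.
Net CFSE = -55620 + 26400 = -29220 cm⁻¹.

-29220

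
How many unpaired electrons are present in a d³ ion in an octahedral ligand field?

3

Configuration: t2g^3 e_g^0, giving 3 unpaired electrons.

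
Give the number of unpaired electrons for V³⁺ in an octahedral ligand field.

V sits in group 5; removing 3 electrons leaves V³⁺ with 5 − 3 = 2 d electrons.
For octahedral d² the high- and low-spin configurations coincide.
Configuration: t₂g² eg⁰, giving 2 unpaired electrons.

2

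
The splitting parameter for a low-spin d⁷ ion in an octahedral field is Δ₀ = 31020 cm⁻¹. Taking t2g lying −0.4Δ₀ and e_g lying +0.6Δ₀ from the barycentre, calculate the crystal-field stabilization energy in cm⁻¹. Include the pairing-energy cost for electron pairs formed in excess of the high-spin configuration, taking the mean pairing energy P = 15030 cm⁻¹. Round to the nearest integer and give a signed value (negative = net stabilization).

Electron filling gives t2g^6 e_g^1.
CFSE(orbital) = 6×(-0.4Δ₀) + 1×(0.6Δ₀) = -1.8Δ₀; with Δ₀ = 31020 cm⁻¹ that is -55836 cm⁻¹.
Pairing penalty: 3 pairs vs 2 in the high-spin reference → 1 extra × P = 15030 cm⁻¹.
Combining: -55836 + 15030 = -40806 cm⁻¹.

-40806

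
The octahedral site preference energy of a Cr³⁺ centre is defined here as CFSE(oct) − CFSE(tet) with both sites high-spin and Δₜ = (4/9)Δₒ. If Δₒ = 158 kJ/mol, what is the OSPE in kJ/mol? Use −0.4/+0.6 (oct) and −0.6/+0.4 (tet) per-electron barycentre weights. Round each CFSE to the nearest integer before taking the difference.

-134

Cr sits in group 6; removing 3 electrons leaves Cr³⁺ with 6 − 3 = 3 d electrons.
Octahedral high-spin t₂g³ eg⁰: CFSE = -1.2 × 158 = -190 kJ/mol.
Tetrahedral e² t₂¹ gives -0.8Δₜ = -0.8 × (4/9) × 158 = -56 kJ/mol.
OSPE = -190 − (-56) = -134 kJ/mol.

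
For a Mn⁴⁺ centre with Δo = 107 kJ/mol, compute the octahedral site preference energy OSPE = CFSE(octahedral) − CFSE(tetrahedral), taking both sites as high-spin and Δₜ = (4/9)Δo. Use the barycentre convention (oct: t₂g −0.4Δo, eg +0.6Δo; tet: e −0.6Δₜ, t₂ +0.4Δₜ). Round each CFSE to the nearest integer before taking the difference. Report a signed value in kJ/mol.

Group 7 minus oxidation state +4 gives a d³ configuration for Mn⁴⁺.
Octahedral (high-spin): t₂g³ eg⁰, CFSE = 3(−0.4) + 0(+0.6) = -1.2Δo = -1.2 × 107 = -128 kJ/mol.
In a tetrahedral site the filling is e² t₂¹: CFSE(tet) = -0.8Δₜ = -0.8 × (4/9)(107) = -38 kJ/mol.
Subtracting, OSPE = -128 − (-38) = -90 kJ/mol.

-90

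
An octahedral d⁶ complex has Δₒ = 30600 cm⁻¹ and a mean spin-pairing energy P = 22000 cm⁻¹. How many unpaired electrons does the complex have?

With Δₒ > P the complex is low-spin.
Configuration: t2g^6 e_g^0.
Unpaired electrons: 0.

0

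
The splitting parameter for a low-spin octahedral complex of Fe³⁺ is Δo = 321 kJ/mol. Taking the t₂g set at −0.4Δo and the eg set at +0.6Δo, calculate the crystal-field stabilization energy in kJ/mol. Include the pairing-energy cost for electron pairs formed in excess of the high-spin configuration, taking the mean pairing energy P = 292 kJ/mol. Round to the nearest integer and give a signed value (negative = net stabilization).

-58

Fe sits in group 8; removing 3 electrons leaves Fe³⁺ with 8 − 3 = 5 d electrons.
Electron filling gives t₂g⁵ eg⁰.
The orbital stabilization is -2.0Δo = -2.0 × 321 = -642 kJ/mol.
Pairing penalty: 2 pairs vs 0 in the high-spin reference → 2 extra × P = 584 kJ/mol.
Net CFSE = -642 + 584 = -58 kJ/mol.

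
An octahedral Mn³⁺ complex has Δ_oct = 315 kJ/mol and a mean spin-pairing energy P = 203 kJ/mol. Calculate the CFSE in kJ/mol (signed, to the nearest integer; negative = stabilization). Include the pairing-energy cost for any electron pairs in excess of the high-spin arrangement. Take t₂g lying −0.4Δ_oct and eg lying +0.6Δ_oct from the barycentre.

Mn is in group 7, so Mn³⁺ is d⁴ (7 − 3 = 4).
Δ_oct > P, so pairing is preferred: the ground state is low-spin.
Configuration: t₂g⁴ eg⁰.
Orbital CFSE = -1.6Δ_oct = -1.6 × 315 = -504 kJ/mol.
Excess pairs vs high-spin: 1 − 0 = 1; pairing cost = +203 kJ/mol.
Net CFSE = -504 + 203 = -301 kJ/mol.

-301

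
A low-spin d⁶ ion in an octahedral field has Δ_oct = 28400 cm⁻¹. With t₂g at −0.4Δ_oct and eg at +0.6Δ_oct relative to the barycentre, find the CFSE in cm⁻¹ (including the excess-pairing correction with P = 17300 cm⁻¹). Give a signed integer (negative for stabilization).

-33560

Electron filling gives t₂g⁶ eg⁰.
Orbital CFSE = 6(-0.4) + 0(0.6) = -2.4Δ_oct = -2.4 × 28400 = -68160 cm⁻¹.
Relative to high-spin t₂g⁴ eg² (1 paired), the low-spin configuration has 2 additional pairs, contributing +2 × 17300 = +34600 cm⁻¹.
Overall CFSE = -68160 + 34600 = -33560 cm⁻¹.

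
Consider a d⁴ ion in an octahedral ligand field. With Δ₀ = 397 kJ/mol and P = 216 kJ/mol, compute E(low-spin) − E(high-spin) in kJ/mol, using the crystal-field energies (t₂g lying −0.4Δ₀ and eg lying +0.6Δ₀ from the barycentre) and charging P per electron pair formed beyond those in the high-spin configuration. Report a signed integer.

In the high-spin limit (t₂g³ eg¹) the orbital term is -0.6Δ₀ = -238 kJ/mol, with no excess pairing.
Low-spin: t₂g⁴ eg⁰, orbital CFSE = -1.6Δ₀ = -635 kJ/mol; plus 1 excess pair × P = +216 kJ/mol; total -419 kJ/mol.
The difference is -419 − (-238) = -181 kJ/mol, so low-spin lies lower.

-181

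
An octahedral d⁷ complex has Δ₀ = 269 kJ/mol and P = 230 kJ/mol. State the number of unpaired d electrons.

Δ₀ > P, so pairing is preferred: the ground state is low-spin.
That gives t₂g⁶ eg¹.
Unpaired electrons: 1.

1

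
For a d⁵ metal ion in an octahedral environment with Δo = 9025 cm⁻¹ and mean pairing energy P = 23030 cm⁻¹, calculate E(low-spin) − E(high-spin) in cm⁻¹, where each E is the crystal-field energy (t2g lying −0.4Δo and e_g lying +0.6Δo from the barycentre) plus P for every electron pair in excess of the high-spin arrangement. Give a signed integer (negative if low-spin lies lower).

High-spin d⁵ fills as t2g^3 e_g^2 with CFSE 3(−0.4) + 2(+0.6) = 0.0Δo = 0 cm⁻¹.
Low-spin t2g^5 e_g^0 gives -2.0Δo = -18050 cm⁻¹, but forming 2 extra pairs costs 2P = 46060 cm⁻¹, so E(LS) = -18050 + 46060 = 28010 cm⁻¹.
Thus E(LS) − E(HS) = 28010 cm⁻¹.

28010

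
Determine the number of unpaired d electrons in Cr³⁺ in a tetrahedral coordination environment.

3

Cr is in group 6, so Cr³⁺ is d³ (6 − 3 = 3).
Tetrahedral fields are weak (Δₜ ≈ 4/9 Δₒ), so electrons fill high-spin.
Configuration: e² t₂¹, giving 3 unpaired electrons.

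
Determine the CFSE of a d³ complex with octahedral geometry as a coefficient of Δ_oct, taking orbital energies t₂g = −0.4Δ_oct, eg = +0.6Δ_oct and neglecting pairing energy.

Configuration: t₂g³ eg⁰.
CFSE = 3(-0.4Δ_oct) + 0(0.6Δ_oct) = -1.2Δ_oct + 0.0Δ_oct = -1.2Δ_oct.

-1.2 Δ_oct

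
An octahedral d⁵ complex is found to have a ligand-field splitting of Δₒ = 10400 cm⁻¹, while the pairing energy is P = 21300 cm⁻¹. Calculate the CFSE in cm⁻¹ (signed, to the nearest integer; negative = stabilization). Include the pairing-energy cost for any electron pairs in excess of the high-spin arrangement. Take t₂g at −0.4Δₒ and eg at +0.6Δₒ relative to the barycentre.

0

Here Δₒ < P (10400 < 21300), so the high-spin state is favoured.
Configuration: t₂g³ eg².
Orbital CFSE = 0.0Δₒ = 0.0 × 10400 = 0 cm⁻¹.
High-spin has no excess pairs, so no pairing correction applies.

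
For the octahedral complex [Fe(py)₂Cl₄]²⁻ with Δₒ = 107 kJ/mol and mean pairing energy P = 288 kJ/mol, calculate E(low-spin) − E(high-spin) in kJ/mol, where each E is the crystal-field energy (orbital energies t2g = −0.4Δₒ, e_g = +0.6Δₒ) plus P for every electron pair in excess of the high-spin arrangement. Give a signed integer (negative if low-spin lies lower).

Ligand charges: 2×(+0) from py and 4×(-1) from Cl⁻ sum to -4; with overall charge -2, Fe is +2.
Fe sits in group 8; removing 2 electrons leaves Fe²⁺ with 8 − 2 = 6 d electrons.
High-spin d⁶ fills as t2g^4 e_g^2 with CFSE 4(−0.4) + 2(+0.6) = -0.4Δₒ = -43 kJ/mol.
Low-spin t2g^6 e_g^0 gives -2.4Δₒ = -257 kJ/mol, but forming 2 extra pairs costs 2P = 576 kJ/mol, so E(LS) = -257 + 576 = 319 kJ/mol.
The difference is 319 − (-43) = 362 kJ/mol, so high-spin lies lower.

362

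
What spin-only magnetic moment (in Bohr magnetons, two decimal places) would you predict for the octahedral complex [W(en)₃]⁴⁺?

2.83 Bohr magnetons

en is neutral, so the +4 overall charge sits on W: oxidation state +4.
Group 6 minus oxidation state +4 gives a d² configuration for W⁴⁺.
For octahedral d² the high- and low-spin configurations coincide.
Configuration: t₂g² eg⁰ → 2 unpaired electrons.
μ(spin-only) = √[2(2+2)] = √8 ≈ 2.83 Bohr magnetons.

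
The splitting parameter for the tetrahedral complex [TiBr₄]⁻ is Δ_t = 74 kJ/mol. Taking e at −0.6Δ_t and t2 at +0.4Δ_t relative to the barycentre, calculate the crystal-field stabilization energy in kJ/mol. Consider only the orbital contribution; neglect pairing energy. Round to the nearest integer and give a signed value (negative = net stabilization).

-44

Each Br⁻ contributes -1; 4 × (-1) = -4. With overall charge -1, Ti is in the +3 oxidation state.
Ti sits in group 4; removing 3 electrons leaves Ti³⁺ with 4 − 3 = 1 d electrons.
With tetrahedral geometry the complex is necessarily high-spin.
Configuration: e^1 t2^0.
CFSE(orbital) = 1×(-0.6Δ_t) + 0×(0.4Δ_t) = -0.6Δ_t; with Δ_t = 74 kJ/mol that is -44 kJ/mol.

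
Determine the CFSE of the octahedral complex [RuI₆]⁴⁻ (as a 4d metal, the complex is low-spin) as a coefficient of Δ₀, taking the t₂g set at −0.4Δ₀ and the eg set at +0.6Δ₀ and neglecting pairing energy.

Each I⁻ contributes -1; 6 × (-1) = -6. With overall charge -4, Ru is in the +2 oxidation state.
Ru sits in group 8; removing 2 electrons leaves Ru²⁺ with 8 − 2 = 6 d electrons.
Configuration: t₂g⁶ eg⁰.
CFSE = 6(-0.4Δ₀) + 0(0.6Δ₀) = -2.4Δ₀ + 0.0Δ₀ = -2.4Δ₀.

-2.4 Δ₀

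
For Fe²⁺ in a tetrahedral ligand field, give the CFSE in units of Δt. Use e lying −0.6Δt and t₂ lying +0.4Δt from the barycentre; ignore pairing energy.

Fe sits in group 8; removing 2 electrons leaves Fe²⁺ with 8 − 2 = 6 d electrons.
Tetrahedral fields are weak (Δₜ ≈ 4/9 Δₒ), so electrons fill high-spin.
Configuration: e³ t₂³.
CFSE = 3(-0.6Δt) + 3(0.4Δt) = -1.8Δt + 1.2Δt = -0.6Δt.

-0.6 Δt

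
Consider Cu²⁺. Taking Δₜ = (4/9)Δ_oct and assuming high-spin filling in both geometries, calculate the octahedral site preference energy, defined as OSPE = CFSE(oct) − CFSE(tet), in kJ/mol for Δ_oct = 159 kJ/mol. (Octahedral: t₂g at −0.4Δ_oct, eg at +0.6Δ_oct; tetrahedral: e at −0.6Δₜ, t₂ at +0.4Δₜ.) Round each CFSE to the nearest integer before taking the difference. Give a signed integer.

-67

Cu sits in group 11; removing 2 electrons leaves Cu²⁺ with 11 − 2 = 9 d electrons.
Octahedral (high-spin): t₂g⁶ eg³, CFSE = 6(−0.4) + 3(+0.6) = -0.6Δ_oct = -0.6 × 159 = -95 kJ/mol.
In a tetrahedral site the filling is e⁴ t₂⁵: CFSE(tet) = -0.4Δₜ = -0.4 × (4/9)(159) = -28 kJ/mol.
Subtracting, OSPE = -95 − (-28) = -67 kJ/mol.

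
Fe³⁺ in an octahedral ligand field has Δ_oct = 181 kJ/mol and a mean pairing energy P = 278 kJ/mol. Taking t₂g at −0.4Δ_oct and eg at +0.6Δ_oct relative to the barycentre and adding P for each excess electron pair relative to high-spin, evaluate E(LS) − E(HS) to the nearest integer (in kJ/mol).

194

Fe³⁺: group 8, so d-count = 8 − 3 = 5.
High-spin d⁵ fills as t₂g³ eg² with CFSE 3(−0.4) + 2(+0.6) = 0.0Δ_oct = 0 kJ/mol.
Low-spin t₂g⁵ eg⁰ gives -2.0Δ_oct = -362 kJ/mol, but forming 2 extra pairs costs 2P = 556 kJ/mol, so E(LS) = -362 + 556 = 194 kJ/mol.
E(LS) − E(HS) = 194 − (0) = 194 kJ/mol.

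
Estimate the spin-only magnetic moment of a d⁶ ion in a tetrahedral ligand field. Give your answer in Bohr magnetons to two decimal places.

With tetrahedral geometry the complex is necessarily high-spin.
Configuration: e^3 t2^3 → 4 unpaired electrons.
μ(spin-only) = √[4(4+2)] = √24 ≈ 4.90 Bohr magnetons.

4.90 Bohr magnetons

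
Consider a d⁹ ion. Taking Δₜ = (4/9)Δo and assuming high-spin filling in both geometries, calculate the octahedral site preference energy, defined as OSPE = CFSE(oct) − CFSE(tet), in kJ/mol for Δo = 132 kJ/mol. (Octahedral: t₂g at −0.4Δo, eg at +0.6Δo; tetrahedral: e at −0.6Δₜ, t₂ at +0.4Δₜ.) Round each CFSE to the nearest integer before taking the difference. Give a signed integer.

Octahedral (high-spin): t₂g⁶ eg³, CFSE = 6(−0.4) + 3(+0.6) = -0.6Δo = -0.6 × 132 = -79 kJ/mol.
In a tetrahedral site the filling is e⁴ t₂⁵: CFSE(tet) = -0.4Δₜ = -0.4 × (4/9)(132) = -23 kJ/mol.
Subtracting, OSPE = -79 − (-23) = -56 kJ/mol.

-56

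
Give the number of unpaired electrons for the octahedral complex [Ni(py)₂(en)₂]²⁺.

Ligand charges: 2×(+0) from py and 2×(+0) from en sum to +0; with overall charge +2, Ni is +2.
Ni sits in group 10; removing 2 electrons leaves Ni²⁺ with 10 − 2 = 8 d electrons.
Configuration: t2g^6 e_g^2, giving 2 unpaired electrons.

2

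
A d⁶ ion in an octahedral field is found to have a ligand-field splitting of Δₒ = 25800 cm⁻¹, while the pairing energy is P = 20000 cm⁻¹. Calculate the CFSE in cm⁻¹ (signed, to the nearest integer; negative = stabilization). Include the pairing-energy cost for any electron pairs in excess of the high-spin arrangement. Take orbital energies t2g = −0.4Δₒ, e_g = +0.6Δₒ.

-21920

With Δₒ > P the complex is low-spin.
Filling d⁶ accordingly: t2g^6 e_g^0.
Orbital CFSE = -2.4Δₒ = -2.4 × 25800 = -61920 cm⁻¹.
Excess pairs vs high-spin: 3 − 1 = 2; pairing cost = +40000 cm⁻¹.
Net CFSE = -61920 + 40000 = -21920 cm⁻¹.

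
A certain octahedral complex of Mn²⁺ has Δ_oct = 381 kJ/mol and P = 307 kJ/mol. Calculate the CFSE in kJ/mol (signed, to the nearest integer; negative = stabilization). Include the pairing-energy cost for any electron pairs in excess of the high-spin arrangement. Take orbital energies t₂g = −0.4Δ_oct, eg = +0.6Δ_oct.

-148

Mn is in group 7, so Mn²⁺ is d⁵ (7 − 2 = 5).
Δ_oct > P, so pairing is preferred: the ground state is low-spin.
Filling d⁵ accordingly: t₂g⁵ eg⁰.
Orbital CFSE = -2.0Δ_oct = -2.0 × 381 = -762 kJ/mol.
Excess pairs vs high-spin: 2 − 0 = 2; pairing cost = +614 kJ/mol.
Net CFSE = -762 + 614 = -148 kJ/mol.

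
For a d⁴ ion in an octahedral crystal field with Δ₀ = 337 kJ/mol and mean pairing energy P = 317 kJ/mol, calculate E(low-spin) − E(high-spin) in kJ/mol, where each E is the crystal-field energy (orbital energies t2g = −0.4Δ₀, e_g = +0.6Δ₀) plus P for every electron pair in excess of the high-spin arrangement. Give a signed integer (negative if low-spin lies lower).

In the high-spin limit (t2g^3 e_g^1) the orbital term is -0.6Δ₀ = -202 kJ/mol, with no excess pairing.
For low-spin the configuration is t2g^4 e_g^0: orbital energy -1.6 × 337 = -539 kJ/mol, and 1 additional pair relative to high-spin adds 317 kJ/mol, giving -222 kJ/mol.
The difference is -222 − (-202) = -20 kJ/mol, so low-spin lies lower.

-20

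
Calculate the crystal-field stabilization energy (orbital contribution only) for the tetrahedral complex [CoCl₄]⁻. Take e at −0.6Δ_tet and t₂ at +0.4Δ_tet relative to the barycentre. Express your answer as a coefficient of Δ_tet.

Each Cl⁻ contributes -1; 4 × (-1) = -4. With overall charge -1, Co is in the +3 oxidation state.
Co is in group 9, so Co³⁺ is d⁶ (9 − 3 = 6).
Tetrahedral fields are weak (Δₜ ≈ 4/9 Δₒ), so electrons fill high-spin.
Configuration: e³ t₂³.
CFSE = 3(-0.6Δ_tet) + 3(0.4Δ_tet) = -1.8Δ_tet + 1.2Δ_tet = -0.6Δ_tet.

-0.6 Δ_tet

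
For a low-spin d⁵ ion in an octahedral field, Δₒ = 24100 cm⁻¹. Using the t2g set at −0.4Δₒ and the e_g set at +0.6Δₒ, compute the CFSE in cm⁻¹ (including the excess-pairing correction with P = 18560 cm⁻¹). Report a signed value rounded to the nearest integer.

Configuration: t2g^5 e_g^0.
Orbital CFSE = 5(-0.4) + 0(0.6) = -2.0Δₒ = -2.0 × 24100 = -48200 cm⁻¹.
Pairing penalty: 2 pairs vs 0 in the high-spin reference → 2 extra × P = 37120 cm⁻¹.
Combining: -48200 + 37120 = -11080 cm⁻¹.

-11080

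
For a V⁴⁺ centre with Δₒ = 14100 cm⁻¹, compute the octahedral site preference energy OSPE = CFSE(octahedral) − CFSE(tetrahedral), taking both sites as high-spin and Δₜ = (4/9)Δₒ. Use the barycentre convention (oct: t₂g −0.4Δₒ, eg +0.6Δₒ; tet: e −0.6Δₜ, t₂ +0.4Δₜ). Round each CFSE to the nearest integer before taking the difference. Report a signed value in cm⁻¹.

-1880

V sits in group 5; removing 4 electrons leaves V⁴⁺ with 5 − 4 = 1 d electrons.
In an octahedral site d¹ (HS) is t₂g¹ eg⁰, giving CFSE(oct) = -0.4Δₒ = -5640 cm⁻¹.
Tetrahedral e¹ t₂⁰ gives -0.6Δₜ = -0.6 × (4/9) × 14100 = -3760 cm⁻¹.
OSPE = CFSE(oct) − CFSE(tet) = -5640 − (-3760) = -1880 cm⁻¹.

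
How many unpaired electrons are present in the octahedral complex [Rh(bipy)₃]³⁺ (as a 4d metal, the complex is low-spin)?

0

bipy is neutral, so the +3 overall charge sits on Rh: oxidation state +3.
Rh is in group 9, so Rh³⁺ is d⁶ (9 − 3 = 6).
Configuration: t2g^6 e_g^0, giving 0 unpaired electrons.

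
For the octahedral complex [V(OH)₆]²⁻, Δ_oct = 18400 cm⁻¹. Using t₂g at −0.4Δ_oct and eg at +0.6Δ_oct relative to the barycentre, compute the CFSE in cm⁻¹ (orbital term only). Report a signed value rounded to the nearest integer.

-7360

Each OH⁻ contributes -1; 6 × (-1) = -6. With overall charge -2, V is in the +4 oxidation state.
V⁴⁺: group 5, so d-count = 5 − 4 = 1.
Electron filling gives t₂g¹ eg⁰.
The orbital stabilization is -0.4Δ_oct = -0.4 × 18400 = -7360 cm⁻¹.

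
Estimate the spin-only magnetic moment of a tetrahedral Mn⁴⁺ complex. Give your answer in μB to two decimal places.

Mn is in group 7, so Mn⁴⁺ is d³ (7 − 4 = 3).
Tetrahedral fields are weak (Δₜ ≈ 4/9 Δₒ), so electrons fill high-spin.
Configuration: e² t₂¹ → 3 unpaired electrons.
μ(spin-only) = √[3(3+2)] = √15 ≈ 3.87 μB.

3.87 μB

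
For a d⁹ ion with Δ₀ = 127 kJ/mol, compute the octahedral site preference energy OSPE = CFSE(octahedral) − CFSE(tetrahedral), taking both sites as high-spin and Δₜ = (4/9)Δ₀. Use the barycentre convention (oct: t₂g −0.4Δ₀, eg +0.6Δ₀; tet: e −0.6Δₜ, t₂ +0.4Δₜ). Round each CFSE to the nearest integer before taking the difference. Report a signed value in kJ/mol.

In an octahedral site d⁹ (HS) is t₂g⁶ eg³, giving CFSE(oct) = -0.6Δ₀ = -76 kJ/mol.
Tetrahedral: e⁴ t₂⁵, CFSE = 4(−0.6) + 5(+0.4) = -0.4Δₜ = -0.4 × (4/9) × 127 = -23 kJ/mol.
Subtracting, OSPE = -76 − (-23) = -53 kJ/mol.

-53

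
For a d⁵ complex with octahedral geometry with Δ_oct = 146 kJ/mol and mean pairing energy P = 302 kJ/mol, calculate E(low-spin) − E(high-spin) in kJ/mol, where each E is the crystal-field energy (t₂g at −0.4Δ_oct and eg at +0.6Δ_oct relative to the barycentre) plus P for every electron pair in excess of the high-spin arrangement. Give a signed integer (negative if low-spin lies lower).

In the high-spin limit (t₂g³ eg²) the orbital term is 0.0Δ_oct = 0 kJ/mol, with no excess pairing.
For low-spin the configuration is t₂g⁵ eg⁰: orbital energy -2.0 × 146 = -292 kJ/mol, and 2 additional pairs relative to high-spin add 604 kJ/mol, giving 312 kJ/mol.
The difference is 312 − (0) = 312 kJ/mol, so high-spin lies lower.

312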